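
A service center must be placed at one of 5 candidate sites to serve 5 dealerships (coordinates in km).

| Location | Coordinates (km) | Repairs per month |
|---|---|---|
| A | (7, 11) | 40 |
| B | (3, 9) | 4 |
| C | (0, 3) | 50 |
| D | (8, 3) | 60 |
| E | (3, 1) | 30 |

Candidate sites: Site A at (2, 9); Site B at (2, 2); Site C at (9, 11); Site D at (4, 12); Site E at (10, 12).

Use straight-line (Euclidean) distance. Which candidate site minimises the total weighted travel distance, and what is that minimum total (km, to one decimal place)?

Site B, total 959.3 km

Total weighted distance at each candidate:
  Site A (2, 9): total = 1286.6
  Site B (2, 2): total = 959.3
  Site C (9, 11): total = 1541.0
  Site D (4, 12): total = 1553.9
  Site E (10, 12): total = 1774.0
Minimum is at Site B with total 959.3 km.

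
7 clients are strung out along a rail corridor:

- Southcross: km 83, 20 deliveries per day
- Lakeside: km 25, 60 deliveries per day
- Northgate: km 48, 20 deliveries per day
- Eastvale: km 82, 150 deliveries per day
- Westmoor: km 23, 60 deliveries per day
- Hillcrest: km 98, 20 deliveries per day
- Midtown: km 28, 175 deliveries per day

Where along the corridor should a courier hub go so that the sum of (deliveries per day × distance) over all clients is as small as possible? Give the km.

x = 28

For a sum of weighted absolute distances on a line, the optimum is the weighted median (not the mean). Total weight W = 505; half-weight = 252.5.
Sort by position and accumulate weight:
  km 23 (Westmoor, w=60) → cum 60
  km 25 (Lakeside, w=60) → cum 120
  km 28 (Midtown, w=175) → cum 295  ≥ 252.5 → median here
  km 48 (Northgate, w=20) → cum 315
  km 82 (Eastvale, w=150) → cum 465
  km 83 (Southcross, w=20) → cum 485
  km 98 (Hillcrest, w=20) → cum 505
Optimal location: km 28.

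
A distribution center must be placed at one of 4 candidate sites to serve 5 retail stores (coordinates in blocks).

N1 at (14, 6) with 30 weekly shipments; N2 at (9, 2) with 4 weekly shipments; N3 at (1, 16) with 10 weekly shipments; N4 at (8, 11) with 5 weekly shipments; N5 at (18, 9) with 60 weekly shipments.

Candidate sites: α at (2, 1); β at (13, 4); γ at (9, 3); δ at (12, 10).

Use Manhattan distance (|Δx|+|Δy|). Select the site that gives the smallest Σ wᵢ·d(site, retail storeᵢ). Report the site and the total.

Total weighted distance at each candidate:
  α (2, 1): total = 2222
  β (13, 4): total = 1014
  γ (9, 3): total = 1399
  δ (12, 10): total = 839
Minimum is at δ with total 839 blocks.

δ, total 839 blocks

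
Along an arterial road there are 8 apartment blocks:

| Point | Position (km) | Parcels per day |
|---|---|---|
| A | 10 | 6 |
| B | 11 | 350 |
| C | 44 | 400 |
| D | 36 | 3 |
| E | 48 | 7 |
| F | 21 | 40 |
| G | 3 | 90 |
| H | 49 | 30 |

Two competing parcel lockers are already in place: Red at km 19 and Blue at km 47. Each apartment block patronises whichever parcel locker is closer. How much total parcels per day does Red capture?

486

The indifferent point is the midpoint (19+47)/2 = 33; apartment blocks left of it (closer to Red at 19) go to Red, those right go to Blue.
  G at 3 (w=90) → Red
  A at 10 (w=6) → Red
  B at 11 (w=350) → Red
  F at 21 (w=40) → Red
  D at 36 (w=3) → Blue
  C at 44 (w=400) → Blue
  E at 48 (w=7) → Blue
  H at 49 (w=30) → Blue
Red captures 486; Blue captures 440.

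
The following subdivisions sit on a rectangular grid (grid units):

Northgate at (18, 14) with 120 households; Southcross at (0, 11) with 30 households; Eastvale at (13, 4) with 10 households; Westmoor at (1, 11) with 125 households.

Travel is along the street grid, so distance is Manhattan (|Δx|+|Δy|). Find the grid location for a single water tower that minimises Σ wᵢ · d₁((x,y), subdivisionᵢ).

Manhattan distance separates: Σwᵢ(|x−xᵢ|+|y−yᵢ|) = Σwᵢ|x−xᵢ| + Σwᵢ|y−yᵢ|, so x and y are optimised independently as 1-D weighted medians.
Total weight W = 285; half = 142.5.
x-coordinate, sorted with cumulative weight:
  x=0 (Southcross, w=30) cum 30
  x=1 (Westmoor, w=125) cum 155  ← median
  x=13 (Eastvale, w=10) cum 165
  x=18 (Northgate, w=120) cum 285
⇒ x* = 1
y-coordinate, sorted with cumulative weight:
  y=4 (Eastvale, w=10) cum 10
  y=11 (Southcross, w=30) cum 40
  y=11 (Westmoor, w=125) cum 165  ← median
  y=14 (Northgate, w=120) cum 285
⇒ y* = 11

(1, 11)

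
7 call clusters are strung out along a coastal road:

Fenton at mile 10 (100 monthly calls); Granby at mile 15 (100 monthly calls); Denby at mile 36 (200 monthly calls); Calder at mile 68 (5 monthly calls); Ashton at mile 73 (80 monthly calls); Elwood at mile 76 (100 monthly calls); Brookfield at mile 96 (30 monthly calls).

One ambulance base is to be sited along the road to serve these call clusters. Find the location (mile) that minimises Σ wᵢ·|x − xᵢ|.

For a sum of weighted absolute distances on a line, the optimum is the weighted median (not the mean). Total weight W = 615; half-weight = 307.5.
Sort by position and accumulate weight:
  mile 10 (Fenton, w=100) → cum 100
  mile 15 (Granby, w=100) → cum 200
  mile 36 (Denby, w=200) → cum 400  ≥ 307.5 → median here
  mile 68 (Calder, w=5) → cum 405
  mile 73 (Ashton, w=80) → cum 485
  mile 76 (Elwood, w=100) → cum 585
  mile 96 (Brookfield, w=30) → cum 615
Optimal location: mile 36.

x = 36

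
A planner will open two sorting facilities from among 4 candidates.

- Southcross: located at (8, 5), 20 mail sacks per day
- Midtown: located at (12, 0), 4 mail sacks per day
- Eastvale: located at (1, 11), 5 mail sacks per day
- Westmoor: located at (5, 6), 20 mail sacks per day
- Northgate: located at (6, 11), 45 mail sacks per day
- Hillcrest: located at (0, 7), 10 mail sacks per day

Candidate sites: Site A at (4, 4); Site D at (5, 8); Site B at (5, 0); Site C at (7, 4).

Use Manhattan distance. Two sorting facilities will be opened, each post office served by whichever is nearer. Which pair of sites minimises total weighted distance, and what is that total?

{Site D, Site C}, total 391

Evaluate every pair (each demand assigned to the nearer of the two):
  {Site D, Site C}: total = 391
  {Site A, Site D}: total = 463
  {Site D, Site B}: total = 463
  {Site A, Site C}: total = 616
  {Site B, Site C}: total = 673
  {Site A, Site B}: total = 713
Best pair: {Site D, Site C} with total 391.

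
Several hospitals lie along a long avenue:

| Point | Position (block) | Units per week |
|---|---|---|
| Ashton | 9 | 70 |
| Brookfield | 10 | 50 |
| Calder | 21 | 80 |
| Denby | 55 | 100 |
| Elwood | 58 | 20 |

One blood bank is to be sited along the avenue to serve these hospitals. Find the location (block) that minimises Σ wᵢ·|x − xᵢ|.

For a sum of weighted absolute distances on a line, the optimum is the weighted median (not the mean). Total weight W = 320; half-weight = 160.
Sort by position and accumulate weight:
  block 9 (Ashton, w=70) → cum 70
  block 10 (Brookfield, w=50) → cum 120
  block 21 (Calder, w=80) → cum 200  ≥ 160 → median here
  block 55 (Denby, w=100) → cum 300
  block 58 (Elwood, w=20) → cum 320
Optimal location: block 21.

x = 21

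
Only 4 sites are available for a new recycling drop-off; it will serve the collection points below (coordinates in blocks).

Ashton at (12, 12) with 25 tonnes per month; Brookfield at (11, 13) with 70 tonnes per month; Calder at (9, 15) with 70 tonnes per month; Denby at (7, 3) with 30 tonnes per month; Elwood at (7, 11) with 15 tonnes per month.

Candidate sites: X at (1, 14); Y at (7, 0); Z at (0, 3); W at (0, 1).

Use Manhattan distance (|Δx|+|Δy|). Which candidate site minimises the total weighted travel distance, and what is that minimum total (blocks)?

Total weighted distance at each candidate:
  X (1, 14): total = 2370
  Y (7, 0): total = 3060
  Z (0, 3): total = 3900
  W (0, 1): total = 4320
Minimum is at X with total 2370 blocks.

X, total 2370 blocks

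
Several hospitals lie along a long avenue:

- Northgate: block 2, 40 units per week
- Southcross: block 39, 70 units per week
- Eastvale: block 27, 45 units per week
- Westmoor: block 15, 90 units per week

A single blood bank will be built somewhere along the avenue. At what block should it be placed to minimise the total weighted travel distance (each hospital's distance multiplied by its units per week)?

For a sum of weighted absolute distances on a line, the optimum is the weighted median (not the mean). Total weight W = 245; half-weight = 122.5.
Sort by position and accumulate weight:
  block 2 (Northgate, w=40) → cum 40
  block 15 (Westmoor, w=90) → cum 130  ≥ 122.5 → median here
  block 27 (Eastvale, w=45) → cum 175
  block 39 (Southcross, w=70) → cum 245
Optimal location: block 15.

x = 15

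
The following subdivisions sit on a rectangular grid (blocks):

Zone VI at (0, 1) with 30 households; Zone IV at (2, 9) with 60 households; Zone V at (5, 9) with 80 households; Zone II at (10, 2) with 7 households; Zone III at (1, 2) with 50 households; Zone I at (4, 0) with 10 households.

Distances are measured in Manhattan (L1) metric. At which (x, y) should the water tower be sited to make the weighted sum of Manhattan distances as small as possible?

Manhattan distance separates: Σwᵢ(|x−xᵢ|+|y−yᵢ|) = Σwᵢ|x−xᵢ| + Σwᵢ|y−yᵢ|, so x and y are optimised independently as 1-D weighted medians.
Total weight W = 237; half = 118.5.
x-coordinate, sorted with cumulative weight:
  x=0 (Zone VI, w=30) cum 30
  x=1 (Zone III, w=50) cum 80
  x=2 (Zone IV, w=60) cum 140  ← median
  x=4 (Zone I, w=10) cum 150
  x=5 (Zone V, w=80) cum 230
  x=10 (Zone II, w=7) cum 237
⇒ x* = 2
y-coordinate, sorted with cumulative weight:
  y=0 (Zone I, w=10) cum 10
  y=1 (Zone VI, w=30) cum 40
  y=2 (Zone II, w=7) cum 47
  y=2 (Zone III, w=50) cum 97
  y=9 (Zone IV, w=60) cum 157  ← median
  y=9 (Zone V, w=80) cum 237
⇒ y* = 9

(2, 9)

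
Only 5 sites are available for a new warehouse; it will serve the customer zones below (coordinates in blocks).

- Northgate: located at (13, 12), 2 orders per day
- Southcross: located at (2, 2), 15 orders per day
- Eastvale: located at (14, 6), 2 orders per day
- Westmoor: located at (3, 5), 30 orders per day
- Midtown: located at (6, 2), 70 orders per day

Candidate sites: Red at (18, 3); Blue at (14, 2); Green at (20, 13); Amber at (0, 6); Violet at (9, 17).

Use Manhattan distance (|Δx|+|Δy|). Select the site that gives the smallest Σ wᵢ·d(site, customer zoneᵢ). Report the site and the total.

Total weighted distance at each candidate:
  Red (18, 3): total = 1717
  Blue (14, 2): total = 1190
  Green (20, 13): total = 2977
  Amber (0, 6): total = 976
  Violet (9, 17): total = 2180
Minimum is at Amber with total 976 blocks.

Amber, total 976 blocks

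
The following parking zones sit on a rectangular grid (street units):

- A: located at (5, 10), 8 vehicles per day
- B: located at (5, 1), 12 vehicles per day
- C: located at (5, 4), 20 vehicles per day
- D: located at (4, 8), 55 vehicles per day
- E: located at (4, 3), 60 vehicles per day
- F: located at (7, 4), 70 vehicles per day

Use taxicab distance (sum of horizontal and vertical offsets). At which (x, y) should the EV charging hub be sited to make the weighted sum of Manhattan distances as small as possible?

Manhattan distance separates: Σwᵢ(|x−xᵢ|+|y−yᵢ|) = Σwᵢ|x−xᵢ| + Σwᵢ|y−yᵢ|, so x and y are optimised independently as 1-D weighted medians.
Total weight W = 225; half = 112.5.
x-coordinate, sorted with cumulative weight:
  x=4 (D, w=55) cum 55
  x=4 (E, w=60) cum 115  ← median
  x=5 (A, w=8) cum 123
  x=5 (B, w=12) cum 135
  x=5 (C, w=20) cum 155
  x=7 (F, w=70) cum 225
⇒ x* = 4
y-coordinate, sorted with cumulative weight:
  y=1 (B, w=12) cum 12
  y=3 (E, w=60) cum 72
  y=4 (C, w=20) cum 92
  y=4 (F, w=70) cum 162  ← median
  y=8 (D, w=55) cum 217
  y=10 (A, w=8) cum 225
⇒ y* = 4

(4, 4)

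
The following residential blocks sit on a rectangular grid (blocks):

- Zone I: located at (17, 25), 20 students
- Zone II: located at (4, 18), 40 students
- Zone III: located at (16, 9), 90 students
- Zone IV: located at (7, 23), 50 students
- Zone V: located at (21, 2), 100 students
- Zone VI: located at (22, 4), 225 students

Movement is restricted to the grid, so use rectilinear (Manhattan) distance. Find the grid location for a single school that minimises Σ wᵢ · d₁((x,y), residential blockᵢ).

Manhattan distance separates: Σwᵢ(|x−xᵢ|+|y−yᵢ|) = Σwᵢ|x−xᵢ| + Σwᵢ|y−yᵢ|, so x and y are optimised independently as 1-D weighted medians.
Total weight W = 525; half = 262.5.
x-coordinate, sorted with cumulative weight:
  x=4 (Zone II, w=40) cum 40
  x=7 (Zone IV, w=50) cum 90
  x=16 (Zone III, w=90) cum 180
  x=17 (Zone I, w=20) cum 200
  x=21 (Zone V, w=100) cum 300  ← median
  x=22 (Zone VI, w=225) cum 525
⇒ x* = 21
y-coordinate, sorted with cumulative weight:
  y=2 (Zone V, w=100) cum 100
  y=4 (Zone VI, w=225) cum 325  ← median
  y=9 (Zone III, w=90) cum 415
  y=18 (Zone II, w=40) cum 455
  y=23 (Zone IV, w=50) cum 505
  y=25 (Zone I, w=20) cum 525
⇒ y* = 4

(21, 4)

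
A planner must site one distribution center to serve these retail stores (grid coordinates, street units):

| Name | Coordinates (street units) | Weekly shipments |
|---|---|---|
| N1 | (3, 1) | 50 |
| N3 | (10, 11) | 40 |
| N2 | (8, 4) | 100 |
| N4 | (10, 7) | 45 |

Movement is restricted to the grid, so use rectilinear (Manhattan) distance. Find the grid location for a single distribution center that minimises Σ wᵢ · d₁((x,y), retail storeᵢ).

Manhattan distance separates: Σwᵢ(|x−xᵢ|+|y−yᵢ|) = Σwᵢ|x−xᵢ| + Σwᵢ|y−yᵢ|, so x and y are optimised independently as 1-D weighted medians.
Total weight W = 235; half = 117.5.
x-coordinate, sorted with cumulative weight:
  x=3 (N1, w=50) cum 50
  x=8 (N2, w=100) cum 150  ← median
  x=10 (N3, w=40) cum 190
  x=10 (N4, w=45) cum 235
⇒ x* = 8
y-coordinate, sorted with cumulative weight:
  y=1 (N1, w=50) cum 50
  y=4 (N2, w=100) cum 150  ← median
  y=7 (N4, w=45) cum 195
  y=11 (N3, w=40) cum 235
⇒ y* = 4

(8, 4)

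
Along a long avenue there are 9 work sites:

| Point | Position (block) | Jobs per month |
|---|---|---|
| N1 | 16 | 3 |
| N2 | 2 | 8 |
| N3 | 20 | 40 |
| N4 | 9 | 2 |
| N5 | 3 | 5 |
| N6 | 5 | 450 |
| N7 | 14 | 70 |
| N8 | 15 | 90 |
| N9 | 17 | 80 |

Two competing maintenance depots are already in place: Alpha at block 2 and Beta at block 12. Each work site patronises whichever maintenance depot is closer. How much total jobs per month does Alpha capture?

The indifferent point is the midpoint (2+12)/2 = 7; work sites left of it (closer to Alpha at 2) go to Alpha, those right go to Beta.
  N2 at 2 (w=8) → Alpha
  N5 at 3 (w=5) → Alpha
  N6 at 5 (w=450) → Alpha
  N4 at 9 (w=2) → Beta
  N7 at 14 (w=70) → Beta
  N8 at 15 (w=90) → Beta
  N1 at 16 (w=3) → Beta
  N9 at 17 (w=80) → Beta
  N3 at 20 (w=40) → Beta
Alpha captures 463; Beta captures 285.

463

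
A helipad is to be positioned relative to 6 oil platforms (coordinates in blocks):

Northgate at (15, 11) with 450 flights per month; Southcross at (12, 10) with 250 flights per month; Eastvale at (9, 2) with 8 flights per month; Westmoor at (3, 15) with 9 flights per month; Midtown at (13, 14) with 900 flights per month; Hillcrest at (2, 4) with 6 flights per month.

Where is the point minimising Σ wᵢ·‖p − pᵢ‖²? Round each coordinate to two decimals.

The minimiser of Σwᵢ‖p−pᵢ‖² is the weighted centroid p* = (Σwᵢpᵢ)/(Σwᵢ).
Σwᵢ = 1623.
Σwᵢxᵢ = 450·15 + 250·12 + 8·9 + 9·3 + 900·13 + 6·2 = 21561.
Σwᵢyᵢ = 450·11 + 250·10 + 8·2 + 9·15 + 900·14 + 6·4 = 20225.
x* = 21561/1623 = 13.28, y* = 20225/1623 = 12.46.

(13.28, 12.46)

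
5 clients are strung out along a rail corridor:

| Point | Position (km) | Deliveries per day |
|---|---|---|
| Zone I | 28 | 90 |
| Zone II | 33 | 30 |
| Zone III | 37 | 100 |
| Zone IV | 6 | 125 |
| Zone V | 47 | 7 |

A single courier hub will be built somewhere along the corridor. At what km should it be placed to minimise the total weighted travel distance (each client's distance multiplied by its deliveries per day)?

x = 28

For a sum of weighted absolute distances on a line, the optimum is the weighted median (not the mean). Total weight W = 352; half-weight = 176.
Sort by position and accumulate weight:
  km 6 (Zone IV, w=125) → cum 125
  km 28 (Zone I, w=90) → cum 215  ≥ 176 → median here
  km 33 (Zone II, w=30) → cum 245
  km 37 (Zone III, w=100) → cum 345
  km 47 (Zone V, w=7) → cum 352
Optimal location: km 28.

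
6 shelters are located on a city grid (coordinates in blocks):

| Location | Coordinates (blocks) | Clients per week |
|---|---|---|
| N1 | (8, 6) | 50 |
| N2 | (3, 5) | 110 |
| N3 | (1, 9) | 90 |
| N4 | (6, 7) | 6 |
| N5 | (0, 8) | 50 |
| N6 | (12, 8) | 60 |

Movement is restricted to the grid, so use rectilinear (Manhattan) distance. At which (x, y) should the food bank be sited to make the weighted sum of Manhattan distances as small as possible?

Manhattan distance separates: Σwᵢ(|x−xᵢ|+|y−yᵢ|) = Σwᵢ|x−xᵢ| + Σwᵢ|y−yᵢ|, so x and y are optimised independently as 1-D weighted medians.
Total weight W = 366; half = 183.
x-coordinate, sorted with cumulative weight:
  x=0 (N5, w=50) cum 50
  x=1 (N3, w=90) cum 140
  x=3 (N2, w=110) cum 250  ← median
  x=6 (N4, w=6) cum 256
  x=8 (N1, w=50) cum 306
  x=12 (N6, w=60) cum 366
⇒ x* = 3
y-coordinate, sorted with cumulative weight:
  y=5 (N2, w=110) cum 110
  y=6 (N1, w=50) cum 160
  y=7 (N4, w=6) cum 166
  y=8 (N5, w=50) cum 216  ← median
  y=8 (N6, w=60) cum 276
  y=9 (N3, w=90) cum 366
⇒ y* = 8

(3, 8)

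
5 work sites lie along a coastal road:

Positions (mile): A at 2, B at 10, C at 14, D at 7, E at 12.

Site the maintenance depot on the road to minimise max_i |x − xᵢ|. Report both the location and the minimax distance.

location 8, max distance 6

The 1-center on a line is the midpoint of the two extreme points: leftmost at 2, rightmost at 14.
Optimal location = (2 + 14)/2 = 8; maximum distance = (14 − 2)/2 = 6.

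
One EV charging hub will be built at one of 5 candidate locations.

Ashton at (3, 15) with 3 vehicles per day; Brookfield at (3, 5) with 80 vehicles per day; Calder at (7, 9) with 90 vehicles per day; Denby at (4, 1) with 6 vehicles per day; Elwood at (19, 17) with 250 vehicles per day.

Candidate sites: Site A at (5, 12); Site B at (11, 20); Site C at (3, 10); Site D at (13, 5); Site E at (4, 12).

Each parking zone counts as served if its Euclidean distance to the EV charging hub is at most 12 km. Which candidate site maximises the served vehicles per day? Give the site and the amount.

Site B, covering 343

Coverage radius r = 12 km; a point is covered iff (Δx)²+(Δy)² ≤ 12² = 144.
  Site A (5, 12): covers {Ashton, Brookfield, Calder, Denby} → 179
  Site B (11, 20): covers {Ashton, Calder, Elwood} → 343
  Site C (3, 10): covers {Ashton, Brookfield, Calder, Denby} → 179
  Site D (13, 5): covers {Brookfield, Calder, Denby} → 176
  Site E (4, 12): covers {Ashton, Brookfield, Calder, Denby} → 179
Maximum coverage at Site B: 343 vehicles per day.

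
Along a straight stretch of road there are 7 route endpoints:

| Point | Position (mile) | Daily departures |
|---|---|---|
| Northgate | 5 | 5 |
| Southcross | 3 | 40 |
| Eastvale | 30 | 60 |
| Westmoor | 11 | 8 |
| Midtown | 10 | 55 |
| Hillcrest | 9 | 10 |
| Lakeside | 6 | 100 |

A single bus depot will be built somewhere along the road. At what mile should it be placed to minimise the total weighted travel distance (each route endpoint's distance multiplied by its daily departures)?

For a sum of weighted absolute distances on a line, the optimum is the weighted median (not the mean). Total weight W = 278; half-weight = 139.
Sort by position and accumulate weight:
  mile 3 (Southcross, w=40) → cum 40
  mile 5 (Northgate, w=5) → cum 45
  mile 6 (Lakeside, w=100) → cum 145  ≥ 139 → median here
  mile 9 (Hillcrest, w=10) → cum 155
  mile 10 (Midtown, w=55) → cum 210
  mile 11 (Westmoor, w=8) → cum 218
  mile 30 (Eastvale, w=60) → cum 278
Optimal location: mile 6.

x = 6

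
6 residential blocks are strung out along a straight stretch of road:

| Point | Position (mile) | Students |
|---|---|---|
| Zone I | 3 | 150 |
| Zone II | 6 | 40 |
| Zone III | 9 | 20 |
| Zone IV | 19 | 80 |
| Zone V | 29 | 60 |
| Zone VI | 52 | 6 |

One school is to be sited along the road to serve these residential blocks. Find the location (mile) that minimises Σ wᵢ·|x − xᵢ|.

x = 6

For a sum of weighted absolute distances on a line, the optimum is the weighted median (not the mean). Total weight W = 356; half-weight = 178.
Sort by position and accumulate weight:
  mile 3 (Zone I, w=150) → cum 150
  mile 6 (Zone II, w=40) → cum 190  ≥ 178 → median here
  mile 9 (Zone III, w=20) → cum 210
  mile 19 (Zone IV, w=80) → cum 290
  mile 29 (Zone V, w=60) → cum 350
  mile 52 (Zone VI, w=6) → cum 356
Optimal location: mile 6.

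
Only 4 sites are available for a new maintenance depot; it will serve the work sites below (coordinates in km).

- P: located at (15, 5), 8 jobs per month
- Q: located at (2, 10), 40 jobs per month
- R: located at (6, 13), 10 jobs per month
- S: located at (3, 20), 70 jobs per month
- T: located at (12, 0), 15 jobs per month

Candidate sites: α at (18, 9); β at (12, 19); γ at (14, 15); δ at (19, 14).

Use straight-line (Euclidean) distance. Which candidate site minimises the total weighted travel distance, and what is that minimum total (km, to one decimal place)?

Total weighted distance at each candidate:
  α (18, 9): total = 2272.1
  β (12, 19): total = 1656.4
  γ (14, 15): total = 1755.7
  δ (19, 14): total = 2338.7
Minimum is at β with total 1656.4 km.

β, total 1656.4 km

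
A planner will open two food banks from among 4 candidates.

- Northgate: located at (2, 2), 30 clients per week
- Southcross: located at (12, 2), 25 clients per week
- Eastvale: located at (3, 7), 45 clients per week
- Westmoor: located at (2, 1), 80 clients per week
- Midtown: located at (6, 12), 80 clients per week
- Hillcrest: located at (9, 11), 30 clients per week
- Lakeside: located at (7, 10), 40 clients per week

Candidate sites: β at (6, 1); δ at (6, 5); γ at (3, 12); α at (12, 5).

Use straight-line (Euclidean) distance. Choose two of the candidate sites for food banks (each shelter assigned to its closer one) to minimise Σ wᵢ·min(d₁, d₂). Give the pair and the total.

{β, γ}, total 1422.1

Evaluate every pair (each demand assigned to the nearer of the two):
  {β, γ}: total = 1422.1
  {δ, γ}: total = 1533.9
  {β, δ}: total = 1723.2
  {δ, α}: total = 1805.0
  {β, α}: total = 2042.2
  {γ, α}: total = 2064.5
Best pair: {β, γ} with total 1422.1.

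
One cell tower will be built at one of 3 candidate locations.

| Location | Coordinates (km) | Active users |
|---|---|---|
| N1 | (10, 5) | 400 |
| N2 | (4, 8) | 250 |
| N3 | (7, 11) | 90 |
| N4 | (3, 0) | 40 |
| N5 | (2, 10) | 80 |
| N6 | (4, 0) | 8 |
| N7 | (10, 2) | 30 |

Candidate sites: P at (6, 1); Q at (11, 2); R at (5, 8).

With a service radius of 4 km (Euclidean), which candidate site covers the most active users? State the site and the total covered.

Q, covering 430

Coverage radius r = 4 km; a point is covered iff (Δx)²+(Δy)² ≤ 4² = 16.
  P (6, 1): covers {N4, N6} → 48
  Q (11, 2): covers {N1, N7} → 430
  R (5, 8): covers {N2, N3, N5} → 420
Maximum coverage at Q: 430 active users.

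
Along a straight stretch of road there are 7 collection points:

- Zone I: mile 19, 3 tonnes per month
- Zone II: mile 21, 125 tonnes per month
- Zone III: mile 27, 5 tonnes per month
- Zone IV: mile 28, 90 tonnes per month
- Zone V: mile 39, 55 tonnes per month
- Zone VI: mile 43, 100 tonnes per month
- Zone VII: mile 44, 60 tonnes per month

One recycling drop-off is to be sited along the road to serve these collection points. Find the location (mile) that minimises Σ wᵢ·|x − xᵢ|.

For a sum of weighted absolute distances on a line, the optimum is the weighted median (not the mean). Total weight W = 438; half-weight = 219.
Sort by position and accumulate weight:
  mile 19 (Zone I, w=3) → cum 3
  mile 21 (Zone II, w=125) → cum 128
  mile 27 (Zone III, w=5) → cum 133
  mile 28 (Zone IV, w=90) → cum 223  ≥ 219 → median here
  mile 39 (Zone V, w=55) → cum 278
  mile 43 (Zone VI, w=100) → cum 378
  mile 44 (Zone VII, w=60) → cum 438
Optimal location: mile 28.

x = 28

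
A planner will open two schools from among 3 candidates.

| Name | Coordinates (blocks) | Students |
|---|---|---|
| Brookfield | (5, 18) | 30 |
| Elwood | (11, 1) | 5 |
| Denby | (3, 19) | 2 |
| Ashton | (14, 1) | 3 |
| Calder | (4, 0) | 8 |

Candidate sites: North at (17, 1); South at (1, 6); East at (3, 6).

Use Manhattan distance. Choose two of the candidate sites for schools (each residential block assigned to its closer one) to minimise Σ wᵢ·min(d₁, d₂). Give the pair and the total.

{North, East}, total 541

Evaluate every pair (each demand assigned to the nearer of the two):
  {North, East}: total = 541
  {South, East}: total = 615
  {North, South}: total = 621
Best pair: {North, East} with total 541.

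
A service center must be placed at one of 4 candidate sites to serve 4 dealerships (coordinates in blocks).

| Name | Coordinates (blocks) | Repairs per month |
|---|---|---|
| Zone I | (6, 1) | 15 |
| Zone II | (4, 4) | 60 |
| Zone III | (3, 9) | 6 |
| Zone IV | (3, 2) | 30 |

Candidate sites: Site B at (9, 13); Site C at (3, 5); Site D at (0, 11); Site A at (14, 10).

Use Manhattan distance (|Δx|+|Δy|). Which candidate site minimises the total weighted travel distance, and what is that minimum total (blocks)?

Site C, total 339 blocks

Total weighted distance at each candidate:
  Site B (9, 13): total = 1635
  Site C (3, 5): total = 339
  Site D (0, 11): total = 1290
  Site A (14, 10): total = 1857
Minimum is at Site C with total 339 blocks.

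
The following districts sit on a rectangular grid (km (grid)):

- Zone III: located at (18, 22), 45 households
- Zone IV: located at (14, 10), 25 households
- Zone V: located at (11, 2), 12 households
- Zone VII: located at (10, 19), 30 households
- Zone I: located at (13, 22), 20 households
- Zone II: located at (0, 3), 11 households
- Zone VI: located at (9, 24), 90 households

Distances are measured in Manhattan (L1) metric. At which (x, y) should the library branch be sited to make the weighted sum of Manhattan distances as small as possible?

Manhattan distance separates: Σwᵢ(|x−xᵢ|+|y−yᵢ|) = Σwᵢ|x−xᵢ| + Σwᵢ|y−yᵢ|, so x and y are optimised independently as 1-D weighted medians.
Total weight W = 233; half = 116.5.
x-coordinate, sorted with cumulative weight:
  x=0 (Zone II, w=11) cum 11
  x=9 (Zone VI, w=90) cum 101
  x=10 (Zone VII, w=30) cum 131  ← median
  x=11 (Zone V, w=12) cum 143
  x=13 (Zone I, w=20) cum 163
  x=14 (Zone IV, w=25) cum 188
  x=18 (Zone III, w=45) cum 233
⇒ x* = 10
y-coordinate, sorted with cumulative weight:
  y=2 (Zone V, w=12) cum 12
  y=3 (Zone II, w=11) cum 23
  y=10 (Zone IV, w=25) cum 48
  y=19 (Zone VII, w=30) cum 78
  y=22 (Zone III, w=45) cum 123  ← median
  y=22 (Zone I, w=20) cum 143
  y=24 (Zone VI, w=90) cum 233
⇒ y* = 22

(10, 22)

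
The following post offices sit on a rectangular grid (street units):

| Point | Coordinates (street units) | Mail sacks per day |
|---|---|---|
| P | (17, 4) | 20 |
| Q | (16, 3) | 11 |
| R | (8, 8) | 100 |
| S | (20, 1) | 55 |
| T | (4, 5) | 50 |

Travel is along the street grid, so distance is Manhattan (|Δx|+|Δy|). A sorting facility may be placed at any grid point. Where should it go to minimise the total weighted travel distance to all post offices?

(8, 5)

Manhattan distance separates: Σwᵢ(|x−xᵢ|+|y−yᵢ|) = Σwᵢ|x−xᵢ| + Σwᵢ|y−yᵢ|, so x and y are optimised independently as 1-D weighted medians.
Total weight W = 236; half = 118.
x-coordinate, sorted with cumulative weight:
  x=4 (T, w=50) cum 50
  x=8 (R, w=100) cum 150  ← median
  x=16 (Q, w=11) cum 161
  x=17 (P, w=20) cum 181
  x=20 (S, w=55) cum 236
⇒ x* = 8
y-coordinate, sorted with cumulative weight:
  y=1 (S, w=55) cum 55
  y=3 (Q, w=11) cum 66
  y=4 (P, w=20) cum 86
  y=5 (T, w=50) cum 136  ← median
  y=8 (R, w=100) cum 236
⇒ y* = 5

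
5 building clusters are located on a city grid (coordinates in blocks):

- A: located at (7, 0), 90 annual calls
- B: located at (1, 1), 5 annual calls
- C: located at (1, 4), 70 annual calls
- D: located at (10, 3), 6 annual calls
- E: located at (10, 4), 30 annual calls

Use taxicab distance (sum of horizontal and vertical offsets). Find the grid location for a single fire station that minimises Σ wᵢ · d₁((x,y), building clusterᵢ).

Manhattan distance separates: Σwᵢ(|x−xᵢ|+|y−yᵢ|) = Σwᵢ|x−xᵢ| + Σwᵢ|y−yᵢ|, so x and y are optimised independently as 1-D weighted medians.
Total weight W = 201; half = 100.5.
x-coordinate, sorted with cumulative weight:
  x=1 (B, w=5) cum 5
  x=1 (C, w=70) cum 75
  x=7 (A, w=90) cum 165  ← median
  x=10 (D, w=6) cum 171
  x=10 (E, w=30) cum 201
⇒ x* = 7
y-coordinate, sorted with cumulative weight:
  y=0 (A, w=90) cum 90
  y=1 (B, w=5) cum 95
  y=3 (D, w=6) cum 101  ← median
  y=4 (C, w=70) cum 171
  y=4 (E, w=30) cum 201
⇒ y* = 3

(7, 3)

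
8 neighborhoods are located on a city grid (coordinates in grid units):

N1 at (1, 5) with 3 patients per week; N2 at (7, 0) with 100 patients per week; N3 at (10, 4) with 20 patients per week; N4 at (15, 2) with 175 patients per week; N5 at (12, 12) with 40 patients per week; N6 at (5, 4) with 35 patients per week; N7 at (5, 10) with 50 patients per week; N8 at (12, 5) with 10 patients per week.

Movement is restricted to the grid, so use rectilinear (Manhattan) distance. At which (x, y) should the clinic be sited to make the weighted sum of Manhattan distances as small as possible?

(12, 2)

Manhattan distance separates: Σwᵢ(|x−xᵢ|+|y−yᵢ|) = Σwᵢ|x−xᵢ| + Σwᵢ|y−yᵢ|, so x and y are optimised independently as 1-D weighted medians.
Total weight W = 433; half = 216.5.
x-coordinate, sorted with cumulative weight:
  x=1 (N1, w=3) cum 3
  x=5 (N6, w=35) cum 38
  x=5 (N7, w=50) cum 88
  x=7 (N2, w=100) cum 188
  x=10 (N3, w=20) cum 208
  x=12 (N5, w=40) cum 248  ← median
  x=12 (N8, w=10) cum 258
  x=15 (N4, w=175) cum 433
⇒ x* = 12
y-coordinate, sorted with cumulative weight:
  y=0 (N2, w=100) cum 100
  y=2 (N4, w=175) cum 275  ← median
  y=4 (N3, w=20) cum 295
  y=4 (N6, w=35) cum 330
  y=5 (N1, w=3) cum 333
  y=5 (N8, w=10) cum 343
  y=10 (N7, w=50) cum 393
  y=12 (N5, w=40) cum 433
⇒ y* = 2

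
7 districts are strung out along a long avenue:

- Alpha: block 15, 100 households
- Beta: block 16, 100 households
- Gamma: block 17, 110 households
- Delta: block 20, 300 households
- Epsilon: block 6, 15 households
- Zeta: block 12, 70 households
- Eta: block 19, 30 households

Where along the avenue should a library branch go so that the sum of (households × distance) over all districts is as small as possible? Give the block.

For a sum of weighted absolute distances on a line, the optimum is the weighted median (not the mean). Total weight W = 725; half-weight = 362.5.
Sort by position and accumulate weight:
  block 6 (Epsilon, w=15) → cum 15
  block 12 (Zeta, w=70) → cum 85
  block 15 (Alpha, w=100) → cum 185
  block 16 (Beta, w=100) → cum 285
  block 17 (Gamma, w=110) → cum 395  ≥ 362.5 → median here
  block 19 (Eta, w=30) → cum 425
  block 20 (Delta, w=300) → cum 725
Optimal location: block 17.

x = 17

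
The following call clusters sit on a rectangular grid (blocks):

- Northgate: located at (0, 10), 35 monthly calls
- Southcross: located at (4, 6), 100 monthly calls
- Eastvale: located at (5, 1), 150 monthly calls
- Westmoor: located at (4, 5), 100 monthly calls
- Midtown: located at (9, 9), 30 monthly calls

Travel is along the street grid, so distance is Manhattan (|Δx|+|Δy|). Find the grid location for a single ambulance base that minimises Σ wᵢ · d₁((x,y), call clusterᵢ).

(4, 5)

Manhattan distance separates: Σwᵢ(|x−xᵢ|+|y−yᵢ|) = Σwᵢ|x−xᵢ| + Σwᵢ|y−yᵢ|, so x and y are optimised independently as 1-D weighted medians.
Total weight W = 415; half = 207.5.
x-coordinate, sorted with cumulative weight:
  x=0 (Northgate, w=35) cum 35
  x=4 (Southcross, w=100) cum 135
  x=4 (Westmoor, w=100) cum 235  ← median
  x=5 (Eastvale, w=150) cum 385
  x=9 (Midtown, w=30) cum 415
⇒ x* = 4
y-coordinate, sorted with cumulative weight:
  y=1 (Eastvale, w=150) cum 150
  y=5 (Westmoor, w=100) cum 250  ← median
  y=6 (Southcross, w=100) cum 350
  y=9 (Midtown, w=30) cum 380
  y=10 (Northgate, w=35) cum 415
⇒ y* = 5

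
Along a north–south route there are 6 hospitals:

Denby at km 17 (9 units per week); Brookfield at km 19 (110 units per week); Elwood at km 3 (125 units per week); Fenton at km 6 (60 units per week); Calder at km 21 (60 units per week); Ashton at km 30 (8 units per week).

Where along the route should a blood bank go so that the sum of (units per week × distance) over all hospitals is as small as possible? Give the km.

For a sum of weighted absolute distances on a line, the optimum is the weighted median (not the mean). Total weight W = 372; half-weight = 186.
Sort by position and accumulate weight:
  km 3 (Elwood, w=125) → cum 125
  km 6 (Fenton, w=60) → cum 185
  km 17 (Denby, w=9) → cum 194  ≥ 186 → median here
  km 19 (Brookfield, w=110) → cum 304
  km 21 (Calder, w=60) → cum 364
  km 30 (Ashton, w=8) → cum 372
Optimal location: km 17.

x = 17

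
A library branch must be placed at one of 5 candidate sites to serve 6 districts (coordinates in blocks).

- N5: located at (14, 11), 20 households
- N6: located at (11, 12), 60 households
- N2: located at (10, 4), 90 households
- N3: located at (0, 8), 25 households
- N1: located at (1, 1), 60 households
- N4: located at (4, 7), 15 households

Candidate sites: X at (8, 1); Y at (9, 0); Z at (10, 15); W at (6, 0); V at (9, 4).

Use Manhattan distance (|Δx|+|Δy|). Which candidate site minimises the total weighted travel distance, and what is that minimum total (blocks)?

Total weighted distance at each candidate:
  X (8, 1): total = 2555
  Y (9, 0): total = 2755
  Z (10, 15): total = 3405
  W (6, 0): total = 2965
  V (9, 4): total = 2035
Minimum is at V with total 2035 blocks.

V, total 2035 blocks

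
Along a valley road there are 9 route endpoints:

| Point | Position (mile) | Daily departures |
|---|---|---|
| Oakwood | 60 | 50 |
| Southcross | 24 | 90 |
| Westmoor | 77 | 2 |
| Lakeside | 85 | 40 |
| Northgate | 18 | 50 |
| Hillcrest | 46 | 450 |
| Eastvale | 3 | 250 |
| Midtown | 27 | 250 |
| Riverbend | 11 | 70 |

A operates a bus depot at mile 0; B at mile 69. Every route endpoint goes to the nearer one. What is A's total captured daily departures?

710

The indifferent point is the midpoint (0+69)/2 = 34.5; route endpoints left of it (closer to A at 0) go to A, those right go to B.
  Eastvale at 3 (w=250) → A
  Riverbend at 11 (w=70) → A
  Northgate at 18 (w=50) → A
  Southcross at 24 (w=90) → A
  Midtown at 27 (w=250) → A
  Hillcrest at 46 (w=450) → B
  Oakwood at 60 (w=50) → B
  Westmoor at 77 (w=2) → B
  Lakeside at 85 (w=40) → B
A captures 710; B captures 542.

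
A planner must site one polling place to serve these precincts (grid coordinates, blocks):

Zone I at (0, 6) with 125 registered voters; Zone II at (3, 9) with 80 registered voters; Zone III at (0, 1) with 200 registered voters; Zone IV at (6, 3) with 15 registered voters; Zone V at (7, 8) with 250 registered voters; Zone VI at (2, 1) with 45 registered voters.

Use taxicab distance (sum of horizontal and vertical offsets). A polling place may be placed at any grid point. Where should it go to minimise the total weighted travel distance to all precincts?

Manhattan distance separates: Σwᵢ(|x−xᵢ|+|y−yᵢ|) = Σwᵢ|x−xᵢ| + Σwᵢ|y−yᵢ|, so x and y are optimised independently as 1-D weighted medians.
Total weight W = 715; half = 357.5.
x-coordinate, sorted with cumulative weight:
  x=0 (Zone I, w=125) cum 125
  x=0 (Zone III, w=200) cum 325
  x=2 (Zone VI, w=45) cum 370  ← median
  x=3 (Zone II, w=80) cum 450
  x=6 (Zone IV, w=15) cum 465
  x=7 (Zone V, w=250) cum 715
⇒ x* = 2
y-coordinate, sorted with cumulative weight:
  y=1 (Zone III, w=200) cum 200
  y=1 (Zone VI, w=45) cum 245
  y=3 (Zone IV, w=15) cum 260
  y=6 (Zone I, w=125) cum 385  ← median
  y=8 (Zone V, w=250) cum 635
  y=9 (Zone II, w=80) cum 715
⇒ y* = 6

(2, 6)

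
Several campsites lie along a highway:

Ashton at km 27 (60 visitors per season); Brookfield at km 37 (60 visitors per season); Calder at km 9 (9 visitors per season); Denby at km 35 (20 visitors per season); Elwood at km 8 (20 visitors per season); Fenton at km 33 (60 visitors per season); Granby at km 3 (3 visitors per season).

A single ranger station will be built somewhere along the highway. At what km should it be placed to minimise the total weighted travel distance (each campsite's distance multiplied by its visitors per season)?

For a sum of weighted absolute distances on a line, the optimum is the weighted median (not the mean). Total weight W = 232; half-weight = 116.
Sort by position and accumulate weight:
  km 3 (Granby, w=3) → cum 3
  km 8 (Elwood, w=20) → cum 23
  km 9 (Calder, w=9) → cum 32
  km 27 (Ashton, w=60) → cum 92
  km 33 (Fenton, w=60) → cum 152  ≥ 116 → median here
  km 35 (Denby, w=20) → cum 172
  km 37 (Brookfield, w=60) → cum 232
Optimal location: km 33.

x = 33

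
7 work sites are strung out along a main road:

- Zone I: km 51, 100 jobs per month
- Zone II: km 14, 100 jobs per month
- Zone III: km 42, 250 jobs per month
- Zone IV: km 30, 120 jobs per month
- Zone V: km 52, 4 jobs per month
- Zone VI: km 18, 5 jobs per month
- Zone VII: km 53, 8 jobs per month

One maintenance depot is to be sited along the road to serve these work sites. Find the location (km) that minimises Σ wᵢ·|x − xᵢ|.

x = 42

For a sum of weighted absolute distances on a line, the optimum is the weighted median (not the mean). Total weight W = 587; half-weight = 293.5.
Sort by position and accumulate weight:
  km 14 (Zone II, w=100) → cum 100
  km 18 (Zone VI, w=5) → cum 105
  km 30 (Zone IV, w=120) → cum 225
  km 42 (Zone III, w=250) → cum 475  ≥ 293.5 → median here
  km 51 (Zone I, w=100) → cum 575
  km 52 (Zone V, w=4) → cum 579
  km 53 (Zone VII, w=8) → cum 587
Optimal location: km 42.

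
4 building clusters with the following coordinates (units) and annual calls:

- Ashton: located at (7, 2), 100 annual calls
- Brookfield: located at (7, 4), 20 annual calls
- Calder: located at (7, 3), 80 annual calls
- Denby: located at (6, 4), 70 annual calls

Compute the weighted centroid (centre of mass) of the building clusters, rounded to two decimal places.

The minimiser of Σwᵢ‖p−pᵢ‖² is the weighted centroid p* = (Σwᵢpᵢ)/(Σwᵢ).
Σwᵢ = 270.
Σwᵢxᵢ = 100·7 + 20·7 + 80·7 + 70·6 = 1820.
Σwᵢyᵢ = 100·2 + 20·4 + 80·3 + 70·4 = 800.
x* = 1820/270 = 6.74, y* = 800/270 = 2.96.

(6.74, 2.96)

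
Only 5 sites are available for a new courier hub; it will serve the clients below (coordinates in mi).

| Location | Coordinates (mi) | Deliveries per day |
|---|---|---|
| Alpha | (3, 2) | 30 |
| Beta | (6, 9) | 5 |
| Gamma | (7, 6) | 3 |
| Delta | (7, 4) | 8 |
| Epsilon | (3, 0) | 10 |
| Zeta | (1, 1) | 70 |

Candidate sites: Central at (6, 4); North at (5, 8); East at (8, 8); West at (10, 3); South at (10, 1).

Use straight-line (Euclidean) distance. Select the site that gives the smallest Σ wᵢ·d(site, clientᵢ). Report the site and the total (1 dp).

Central, total 606.0 mi

Total weighted distance at each candidate:
  Central (6, 4): total = 606.0
  North (5, 8): total = 887.9
  East (8, 8): total = 1072.5
  West (10, 3): total = 1007.7
  South (10, 1): total = 1009.0
Minimum is at Central with total 606.0 mi.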